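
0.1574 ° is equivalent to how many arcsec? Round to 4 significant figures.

566.6 arcsec

1 degree = 3600.00 arcsec.
Then 0.1574 × 3600.00 ≈ 566.6 arcsec.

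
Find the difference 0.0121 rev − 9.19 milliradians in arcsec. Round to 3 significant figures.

0.0121 rev = 15681.6 arcsec and 9.19 mrad = 1895.57 arcsec.
15681.6 − 1895.57 ≈ 13800 arcsec.

13800 arcsec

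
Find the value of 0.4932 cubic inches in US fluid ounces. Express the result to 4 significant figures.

0.2733 US fl oz

1 in³ = 0.554113 US fl oz.
So 0.4932 × 0.554113 ≈ 0.2733 US fl oz.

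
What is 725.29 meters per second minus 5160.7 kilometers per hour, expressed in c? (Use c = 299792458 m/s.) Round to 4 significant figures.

725.29 m/s = 2.41931 × 10^-6 c and 5160.7 km/h = 4.78173 × 10^-6 c.
2.41931 × 10^-6 − 4.78173 × 10^-6 ≈ -2.362 × 10^-6 c.

-2.362 × 10^-6 c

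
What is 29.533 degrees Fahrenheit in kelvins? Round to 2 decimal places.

271.78 K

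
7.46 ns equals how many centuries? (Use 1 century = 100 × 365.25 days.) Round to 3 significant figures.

1 nanosecond = 3.16881e-19 centuries.
So 7.46 × 3.16881e-19 ≈ 2.36e-18 century.

2.36e-18 century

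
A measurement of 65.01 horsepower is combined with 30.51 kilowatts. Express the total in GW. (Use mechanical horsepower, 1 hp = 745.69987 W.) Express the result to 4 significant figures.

65.01 hp = 4.84779 × 10^-5 GW and 30.51 kW = 3.05100 × 10^-5 GW.
4.84779 × 10^-5 + 3.05100 × 10^-5 ≈ 7.899 × 10^-5 GW.

7.899 × 10^-5 gigawatts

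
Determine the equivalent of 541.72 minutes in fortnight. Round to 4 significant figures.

0.02687 fortnight

1 min = 4.96032 × 10^-5 fortnights.
Then 541.72 × 4.96032 × 10^-5 ≈ 0.02687 fortnight.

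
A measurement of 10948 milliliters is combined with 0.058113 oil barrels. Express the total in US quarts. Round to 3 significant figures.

21.3 US quarts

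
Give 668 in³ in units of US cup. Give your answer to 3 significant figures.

46.3 US cup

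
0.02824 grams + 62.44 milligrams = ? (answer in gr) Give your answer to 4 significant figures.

1.399 grains

0.02824 g = 0.435810 gr and 62.44 mg = 0.963596 gr.
0.435810 + 0.963596 ≈ 1.399 gr.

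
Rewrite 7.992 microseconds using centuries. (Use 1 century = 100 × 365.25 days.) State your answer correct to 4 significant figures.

2.533 × 10^-15 centuries

1 microsecond = 3.16881 × 10^-16 century.
7.992 × 3.16881 × 10^-16 ≈ 2.533 × 10^-15 century.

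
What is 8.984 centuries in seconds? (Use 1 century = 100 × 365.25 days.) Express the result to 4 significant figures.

2.835 × 10^10 s

1 century = 3.15576 × 10^9 seconds.
Thus 8.984 × 3.15576 × 10^9 ≈ 2.835 × 10^10 s.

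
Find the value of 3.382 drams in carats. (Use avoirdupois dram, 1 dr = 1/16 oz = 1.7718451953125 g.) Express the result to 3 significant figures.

30.0 carats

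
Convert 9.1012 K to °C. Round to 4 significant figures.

-264.0 °C

K = °C + 273.15.
Applying the formula gives -264.0 °C.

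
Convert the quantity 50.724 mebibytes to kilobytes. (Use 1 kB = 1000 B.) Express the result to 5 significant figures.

1 MiB = 1048.58 kB.
Thus 50.724 × 1048.58 ≈ 53188 kB.

53188 kilobytes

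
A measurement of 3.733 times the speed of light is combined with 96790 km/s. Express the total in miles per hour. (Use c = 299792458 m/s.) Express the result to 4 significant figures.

2.720e+9 mph

3.733 c = 2.50341e+9 mph and 96790 km/s = 2.16513e+8 mph.
2.50341e+9 + 2.16513e+8 ≈ 2.720e+9 mph.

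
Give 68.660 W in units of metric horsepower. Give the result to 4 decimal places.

0.0934 PS

1 watt = 0.00135962 PS.
68.660 × 0.00135962 ≈ 0.0934 PS.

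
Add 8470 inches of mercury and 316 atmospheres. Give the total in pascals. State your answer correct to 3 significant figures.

6.07e+7 Pa

8470 inHg = 2.86827e+7 Pa and 316 atm = 3.20187e+7 Pa.
2.86827e+7 + 3.20187e+7 ≈ 6.07e+7 Pa.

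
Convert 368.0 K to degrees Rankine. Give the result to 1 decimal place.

662.4 °R

°R = K × 9/5.
Applying the formula gives 662.4 °R.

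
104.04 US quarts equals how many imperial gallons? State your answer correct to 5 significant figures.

21.658 imp gal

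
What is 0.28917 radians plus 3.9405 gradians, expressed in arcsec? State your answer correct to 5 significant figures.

0.28917 rad = 59645.6 arcsec and 3.9405 grad = 12767.2 arcsec.
59645.6 + 12767.2 ≈ 72413 arcsec.

72413 arcseconds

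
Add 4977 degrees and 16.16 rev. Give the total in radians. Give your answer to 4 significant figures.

188.4 rad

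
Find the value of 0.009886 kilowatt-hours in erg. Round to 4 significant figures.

3.559e+11 erg

1 kilowatt-hour = 3.60000e+13 erg.
So 0.009886 × 3.60000e+13 ≈ 3.559e+11 erg.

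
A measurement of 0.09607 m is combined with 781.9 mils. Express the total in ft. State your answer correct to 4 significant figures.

0.3803 ft

0.09607 m = 0.315190 ft and 781.9 mil = 0.0651583 ft.
0.315190 + 0.0651583 ≈ 0.3803 ft.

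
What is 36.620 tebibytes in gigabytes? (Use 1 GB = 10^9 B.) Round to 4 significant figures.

40260 GB

1 tebibyte = 1099.51 GB.
So 36.620 × 1099.51 ≈ 40260 GB.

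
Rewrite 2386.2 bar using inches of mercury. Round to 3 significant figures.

70500 inches of mercury

1 bar = 29.5300 inHg.
2386.2 × 29.5300 ≈ 70500 inHg.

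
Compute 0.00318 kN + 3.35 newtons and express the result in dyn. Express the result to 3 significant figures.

0.00318 kN = 318000 dyn and 3.35 N = 335000 dyn.
318000 + 335000 ≈ 653000 dyn.

653000 dynes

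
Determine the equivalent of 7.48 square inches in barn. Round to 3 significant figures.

1 square inch = 6.45160e+24 barns.
Then 7.48 × 6.45160e+24 ≈ 4.83e+25 barn.

4.83e+25 barns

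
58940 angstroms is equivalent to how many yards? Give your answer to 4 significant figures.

6.446 × 10^-6 yards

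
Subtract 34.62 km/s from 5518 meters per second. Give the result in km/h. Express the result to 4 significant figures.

5518 m/s = 19864.8 km/h and 34.62 km/s = 124632 km/h.
19864.8 − 124632 ≈ -104800 km/h.

-104800 km/h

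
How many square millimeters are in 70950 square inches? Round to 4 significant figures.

4.577e+7 mm²

1 in² = 645.160 square millimeters.
So 70950 × 645.160 ≈ 4.577e+7 mm².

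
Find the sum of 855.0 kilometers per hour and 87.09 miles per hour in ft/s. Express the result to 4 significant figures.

855.0 km/h = 779.199 ft/s and 87.09 mph = 127.732 ft/s.
779.199 + 127.732 ≈ 906.9 ft/s.

906.9 feet per second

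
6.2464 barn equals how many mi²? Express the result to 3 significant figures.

1 barn = 3.86102e-35 square miles.
So 6.2464 × 3.86102e-35 ≈ 2.41e-34 mi².

2.41e-34 mi²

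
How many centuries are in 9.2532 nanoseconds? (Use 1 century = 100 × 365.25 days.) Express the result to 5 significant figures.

2.9322e-18 century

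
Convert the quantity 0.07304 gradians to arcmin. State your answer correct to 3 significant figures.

1 gradian = 54.0000 arcminutes.
Thus 0.07304 × 54.0000 ≈ 3.94 arcmin.

3.94 arcminutes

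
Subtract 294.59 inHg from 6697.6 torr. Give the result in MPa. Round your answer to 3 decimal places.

-0.105 megapascals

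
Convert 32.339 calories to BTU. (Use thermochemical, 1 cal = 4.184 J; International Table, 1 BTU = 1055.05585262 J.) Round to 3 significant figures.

1 cal = 0.00396567 BTU.
So 32.339 × 0.00396567 ≈ 0.128 BTU.

0.128 British thermal units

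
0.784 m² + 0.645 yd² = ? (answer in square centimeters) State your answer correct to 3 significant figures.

13200 square centimeters

0.784 m² = 7840.00 cm² and 0.645 yd² = 5393.02 cm².
7840.00 + 5393.02 ≈ 13200 cm².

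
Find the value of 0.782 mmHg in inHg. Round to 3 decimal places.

1 mmHg = 0.0393701 inches of mercury.
So 0.782 × 0.0393701 ≈ 0.031 inHg.

0.031 inches of mercury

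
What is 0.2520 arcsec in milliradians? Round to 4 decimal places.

0.0012 mrad

1 arcsec = 0.00484814 milliradians.
So 0.2520 × 0.00484814 ≈ 0.0012 mrad.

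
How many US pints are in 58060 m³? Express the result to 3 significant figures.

1 cubic meter = 2113.38 US pt.
58060 × 2113.38 ≈ 1.23 × 10^8 US pt.

1.23 × 10^8 US pints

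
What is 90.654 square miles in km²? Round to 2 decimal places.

234.79 km²

1 mi² = 2.58999 square kilometers.
Thus 90.654 × 2.58999 ≈ 234.79 km².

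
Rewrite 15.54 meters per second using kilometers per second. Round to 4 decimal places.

0.0155 km/s

1 m/s = 0.00100000 km/s.
Thus 15.54 × 0.00100000 ≈ 0.0155 km/s.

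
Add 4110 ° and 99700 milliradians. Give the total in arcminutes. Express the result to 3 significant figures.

4110 ° = 246600 arcmin and 99700 mrad = 342743 arcmin.
246600 + 342743 ≈ 589000 arcmin.

589000 arcminutes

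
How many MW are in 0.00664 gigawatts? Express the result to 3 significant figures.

1 GW = 1000.00 MW.
Thus 0.00664 × 1000.00 ≈ 6.64 MW.

6.64 MW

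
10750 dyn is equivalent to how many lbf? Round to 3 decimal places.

0.024 pounds-force

1 dyne = 2.24809e-6 lbf.
Thus 10750 × 2.24809e-6 ≈ 0.024 lbf.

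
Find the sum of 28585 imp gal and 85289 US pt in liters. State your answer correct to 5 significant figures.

170310 L

28585 imp gal = 129950 L and 85289 US pt = 40356.7 L.
129950 + 40356.7 ≈ 170310 L.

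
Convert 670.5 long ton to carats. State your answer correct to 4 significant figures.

1 long ton = 5.08023e+6 ct.
Then 670.5 × 5.08023e+6 ≈ 3.406e+9 ct.

3.406e+9 carats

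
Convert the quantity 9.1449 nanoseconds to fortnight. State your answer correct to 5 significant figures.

7.5603 × 10^-15 fortnight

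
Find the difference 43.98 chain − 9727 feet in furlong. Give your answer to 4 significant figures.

43.98 chain = 4.39800 furlong and 9727 ft = 14.7379 furlong.
4.39800 − 14.7379 ≈ -10.34 furlong.

-10.34 furlongs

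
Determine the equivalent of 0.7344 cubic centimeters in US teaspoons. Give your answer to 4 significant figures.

0.1490 US tsp

1 cm³ = 0.202884 US tsp.
So 0.7344 × 0.202884 ≈ 0.1490 US tsp.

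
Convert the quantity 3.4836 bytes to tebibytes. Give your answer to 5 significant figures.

1 byte = 9.09495 × 10^-13 TiB.
Thus 3.4836 × 9.09495 × 10^-13 ≈ 3.1683 × 10^-12 TiB.

3.1683 × 10^-12 TiB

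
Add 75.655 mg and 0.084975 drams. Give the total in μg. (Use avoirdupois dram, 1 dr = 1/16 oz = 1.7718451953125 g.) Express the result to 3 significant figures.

226000 micrograms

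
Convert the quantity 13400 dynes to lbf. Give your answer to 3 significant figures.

0.0301 lbf

1 dyne = 2.24809e-6 pounds-force.
Then 13400 × 2.24809e-6 ≈ 0.0301 lbf.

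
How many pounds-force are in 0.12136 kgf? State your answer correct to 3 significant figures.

0.268 pounds-force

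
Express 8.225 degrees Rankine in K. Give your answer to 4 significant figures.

4.569 kelvins

°R = K × 9/5.
Applying the formula gives 4.569 K.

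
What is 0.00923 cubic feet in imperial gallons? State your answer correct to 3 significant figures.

1 ft³ = 6.22884 imp gal.
Then 0.00923 × 6.22884 ≈ 0.0575 imp gal.

0.0575 imperial gallons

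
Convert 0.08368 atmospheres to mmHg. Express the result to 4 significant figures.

63.60 millimeters of mercury

1 atmosphere = 760.000 millimeters of mercury.
So 0.08368 × 760.000 ≈ 63.60 mmHg.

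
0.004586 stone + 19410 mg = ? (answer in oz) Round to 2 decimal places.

1.71 oz

0.004586 st = 1.02726 oz and 19410 mg = 0.684668 oz.
1.02726 + 0.684668 ≈ 1.71 oz.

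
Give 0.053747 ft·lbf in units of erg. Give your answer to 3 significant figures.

1 foot-pound = 1.35582 × 10^7 ergs.
Thus 0.053747 × 1.35582 × 10^7 ≈ 729000 erg.

729000 erg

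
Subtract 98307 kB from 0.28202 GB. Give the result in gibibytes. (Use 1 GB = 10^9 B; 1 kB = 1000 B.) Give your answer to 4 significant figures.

0.1711 GiB

0.28202 GB = 0.262652 GiB and 98307 kB = 0.0915555 GiB.
0.262652 − 0.0915555 ≈ 0.1711 GiB.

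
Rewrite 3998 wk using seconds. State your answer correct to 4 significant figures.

1 wk = 604800 seconds.
3998 × 604800 ≈ 2.418 × 10^9 s.

2.418 × 10^9 seconds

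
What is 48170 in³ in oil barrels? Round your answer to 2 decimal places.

1 cubic inch = 0.000103072 bbl.
48170 × 0.000103072 ≈ 4.96 bbl.

4.96 oil barrels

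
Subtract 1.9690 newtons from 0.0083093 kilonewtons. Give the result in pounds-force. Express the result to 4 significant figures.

1.425 pounds-force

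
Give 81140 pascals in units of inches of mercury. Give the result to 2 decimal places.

23.96 inHg

1 Pa = 0.000295300 inches of mercury.
Thus 81140 × 0.000295300 ≈ 23.96 inHg.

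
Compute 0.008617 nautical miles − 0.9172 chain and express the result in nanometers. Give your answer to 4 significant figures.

0.008617 nmi = 1.59587e+10 nm and 0.9172 chain = 1.84511e+10 nm.
1.59587e+10 − 1.84511e+10 ≈ -2.492e+9 nm.

-2.492e+9 nanometers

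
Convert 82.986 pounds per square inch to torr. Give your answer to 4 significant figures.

1 psi = 51.7149 torr.
Then 82.986 × 51.7149 ≈ 4292 torr.

4292 torr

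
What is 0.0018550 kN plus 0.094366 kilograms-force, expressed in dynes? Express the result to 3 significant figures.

0.0018550 kN = 185500 dyn and 0.094366 kgf = 92541.4 dyn.
185500 + 92541.4 ≈ 278000 dyn.

278000 dynes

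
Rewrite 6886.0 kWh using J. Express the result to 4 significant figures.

2.479e+10 J

1 kWh = 3.60000e+6 J.
So 6886.0 × 3.60000e+6 ≈ 2.479e+10 J.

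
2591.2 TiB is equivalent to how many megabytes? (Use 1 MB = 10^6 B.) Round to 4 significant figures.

2.849 × 10^9 megabytes

1 tebibyte = 1.09951 × 10^6 MB.
Then 2591.2 × 1.09951 × 10^6 ≈ 2.849 × 10^9 MB.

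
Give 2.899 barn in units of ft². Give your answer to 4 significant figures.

1 barn = 1.07639 × 10^-27 square feet.
Then 2.899 × 1.07639 × 10^-27 ≈ 3.120 × 10^-27 ft².

3.120 × 10^-27 ft²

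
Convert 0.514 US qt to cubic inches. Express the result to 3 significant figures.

29.7 cubic inches

1 US quart = 57.7500 cubic inches.
So 0.514 × 57.7500 ≈ 29.7 in³.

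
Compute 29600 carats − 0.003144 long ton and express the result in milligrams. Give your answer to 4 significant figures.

2.726e+6 milligrams

29600 ct = 5.92000e+6 mg and 0.003144 long ton = 3.19445e+6 mg.
5.92000e+6 − 3.19445e+6 ≈ 2.726e+6 mg.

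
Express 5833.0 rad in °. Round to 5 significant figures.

334210 °

1 rad = 57.2958 °.
So 5833.0 × 57.2958 ≈ 334210 °.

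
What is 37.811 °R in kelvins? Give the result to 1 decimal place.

21.0 K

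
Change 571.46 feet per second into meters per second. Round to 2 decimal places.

174.18 m/s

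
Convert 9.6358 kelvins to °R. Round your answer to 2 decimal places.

17.34 °R

°R = K × 9/5.
Applying the formula gives 17.34 °R.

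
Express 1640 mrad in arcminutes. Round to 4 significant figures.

5638 arcminutes

1 mrad = 3.43775 arcmin.
So 1640 × 3.43775 ≈ 5638 arcmin.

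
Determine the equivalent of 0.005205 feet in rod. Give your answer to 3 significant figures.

1 ft = 0.0606061 rod.
0.005205 × 0.0606061 ≈ 0.000315 rod.

0.000315 rod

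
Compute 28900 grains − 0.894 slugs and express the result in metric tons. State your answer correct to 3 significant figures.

28900 gr = 0.00187269 t and 0.894 slug = 0.0130469 t.
0.00187269 − 0.0130469 ≈ -0.0112 t.

-0.0112 metric tons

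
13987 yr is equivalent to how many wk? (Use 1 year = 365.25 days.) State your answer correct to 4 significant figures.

1 year = 52.1786 wk.
Thus 13987 × 52.1786 ≈ 729800 wk.

729800 weeks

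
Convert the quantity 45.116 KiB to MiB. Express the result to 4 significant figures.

1 kibibyte = 0.0009765625 MiB.
Thus 45.116 × 0.0009765625 ≈ 0.04406 MiB.

0.04406 MiB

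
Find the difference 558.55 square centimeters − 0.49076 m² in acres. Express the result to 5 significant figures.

-0.00010747 acre

558.55 cm² = 1.38021e-5 acre and 0.49076 m² = 0.000121269 acre.
1.38021e-5 − 0.000121269 ≈ -0.00010747 acre.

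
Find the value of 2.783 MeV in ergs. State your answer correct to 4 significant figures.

4.459 × 10^-6 erg

1 megaelectronvolt = 1.60218 × 10^-6 erg.
Then 2.783 × 1.60218 × 10^-6 ≈ 4.459 × 10^-6 erg.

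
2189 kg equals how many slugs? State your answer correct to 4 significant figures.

150.0 slug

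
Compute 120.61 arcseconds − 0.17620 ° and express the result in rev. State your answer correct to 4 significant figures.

-0.0003964 revolutions

120.61 arcsec = 9.30633 × 10^-5 rev and 0.17620 ° = 0.000489444 rev.
9.30633 × 10^-5 − 0.000489444 ≈ -0.0003964 rev.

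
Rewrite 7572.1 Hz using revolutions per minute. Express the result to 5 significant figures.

1 Hz = 60.0000 rpm.
So 7572.1 × 60.0000 ≈ 454330 rpm.

454330 revolutions per minute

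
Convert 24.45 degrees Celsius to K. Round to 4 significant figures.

297.6 K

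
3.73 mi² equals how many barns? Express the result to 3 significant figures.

1 mi² = 2.58999 × 10^34 barns.
Thus 3.73 × 2.58999 × 10^34 ≈ 9.66 × 10^34 barn.

9.66 × 10^34 barn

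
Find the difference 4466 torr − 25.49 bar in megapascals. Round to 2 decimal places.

-1.95 megapascals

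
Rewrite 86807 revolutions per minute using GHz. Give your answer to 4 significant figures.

1.447e-6 GHz

1 revolution per minute = 1.66667e-11 GHz.
So 86807 × 1.66667e-11 ≈ 1.447e-6 GHz.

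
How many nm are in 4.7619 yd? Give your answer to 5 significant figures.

4.3543 × 10^9 nanometers

1 yd = 9.14400 × 10^8 nm.
Thus 4.7619 × 9.14400 × 10^8 ≈ 4.3543 × 10^9 nm.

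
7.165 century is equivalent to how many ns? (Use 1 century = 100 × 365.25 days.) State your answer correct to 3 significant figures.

2.26 × 10^19 nanoseconds

1 century = 3.15576 × 10^18 ns.
7.165 × 3.15576 × 10^18 ≈ 2.26 × 10^19 ns.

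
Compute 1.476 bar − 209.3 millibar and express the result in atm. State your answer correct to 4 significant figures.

1.476 bar = 1.45670 atm and 209.3 mbar = 0.206563 atm.
1.45670 − 0.206563 ≈ 1.250 atm.

1.250 atmospheres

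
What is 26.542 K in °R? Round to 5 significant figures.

47.776 °R

°R = K × 9/5.
Applying the formula gives 47.776 °R.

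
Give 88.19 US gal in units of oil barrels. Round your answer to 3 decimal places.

2.100 bbl

1 US gal = 0.0238095 bbl.
Thus 88.19 × 0.0238095 ≈ 2.100 bbl.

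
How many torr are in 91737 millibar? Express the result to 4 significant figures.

1 mbar = 0.750062 torr.
Thus 91737 × 0.750062 ≈ 68810 torr.

68810 torr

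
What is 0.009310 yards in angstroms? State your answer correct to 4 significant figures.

1 yd = 9.14400 × 10^9 angstroms.
Then 0.009310 × 9.14400 × 10^9 ≈ 8.513 × 10^7 Å.

8.513 × 10^7 Å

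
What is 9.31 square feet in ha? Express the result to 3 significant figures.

8.65e-5 ha

1 square foot = 9.29030e-6 ha.
9.31 × 9.29030e-6 ≈ 8.65e-5 ha.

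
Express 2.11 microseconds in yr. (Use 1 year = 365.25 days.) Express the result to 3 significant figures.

6.69e-14 yr

1 μs = 3.16881e-14 yr.
2.11 × 3.16881e-14 ≈ 6.69e-14 yr.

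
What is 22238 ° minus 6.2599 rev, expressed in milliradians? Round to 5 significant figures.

22238 ° = 388126 mrad and 6.2599 rev = 39332.1 mrad.
388126 − 39332.1 ≈ 348790 mrad.

348790 milliradians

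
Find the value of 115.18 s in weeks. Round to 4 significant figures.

0.0001904 weeks

1 second = 1.65344 × 10^-6 weeks.
Thus 115.18 × 1.65344 × 10^-6 ≈ 0.0001904 wk.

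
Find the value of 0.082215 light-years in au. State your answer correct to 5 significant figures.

1 light-year = 63241.1 astronomical units.
So 0.082215 × 63241.1 ≈ 5199.4 au.

5199.4 astronomical units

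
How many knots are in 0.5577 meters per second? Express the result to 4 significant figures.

1 m/s = 1.94384 kn.
So 0.5577 × 1.94384 ≈ 1.084 kn.

1.084 knots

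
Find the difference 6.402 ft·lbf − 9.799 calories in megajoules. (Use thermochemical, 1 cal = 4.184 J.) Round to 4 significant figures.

-3.232e-5 megajoules

6.402 ft·lbf = 8.67995e-6 MJ and 9.799 cal = 4.09990e-5 MJ.
8.67995e-6 − 4.09990e-5 ≈ -3.232e-5 MJ.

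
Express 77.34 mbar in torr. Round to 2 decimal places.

1 millibar = 0.750062 torr.
77.34 × 0.750062 ≈ 58.01 torr.

58.01 torr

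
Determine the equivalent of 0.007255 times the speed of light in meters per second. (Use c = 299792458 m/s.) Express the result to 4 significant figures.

1 c = 2.99792 × 10^8 meters per second.
0.007255 × 2.99792 × 10^8 ≈ 2.175 × 10^6 m/s.

2.175 × 10^6 meters per second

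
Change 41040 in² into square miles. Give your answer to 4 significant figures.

1 square inch = 2.49098e-10 mi².
So 41040 × 2.49098e-10 ≈ 1.022e-5 mi².

1.022e-5 square miles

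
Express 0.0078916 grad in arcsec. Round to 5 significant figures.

25.569 arcsec

1 grad = 3240.00 arcsec.
Thus 0.0078916 × 3240.00 ≈ 25.569 arcsec.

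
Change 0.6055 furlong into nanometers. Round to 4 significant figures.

1.218 × 10^11 nm

1 furlong = 2.01168 × 10^11 nanometers.
Then 0.6055 × 2.01168 × 10^11 ≈ 1.218 × 10^11 nm.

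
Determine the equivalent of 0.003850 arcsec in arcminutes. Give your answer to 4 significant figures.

6.417e-5 arcmin

1 arcsec = 0.0166667 arcmin.
Then 0.003850 × 0.0166667 ≈ 6.417e-5 arcmin.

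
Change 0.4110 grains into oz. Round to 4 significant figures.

1 gr = 0.00228571 ounces.
Thus 0.4110 × 0.00228571 ≈ 0.0009394 oz.

0.0009394 oz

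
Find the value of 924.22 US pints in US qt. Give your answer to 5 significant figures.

462.11 US qt

1 US pint = 0.500000 US quarts.
Then 924.22 × 0.500000 ≈ 462.11 US qt.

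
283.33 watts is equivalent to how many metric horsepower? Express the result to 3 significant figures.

0.385 PS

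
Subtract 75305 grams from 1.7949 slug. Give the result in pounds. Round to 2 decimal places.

-108.27 pounds

1.7949 slug = 57.7492 lb and 75305 g = 166.019 lb.
57.7492 − 166.019 ≈ -108.27 lb.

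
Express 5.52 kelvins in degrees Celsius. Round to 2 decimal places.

K = °C + 273.15.
Applying the formula gives -267.63 °C.

-267.63 degrees Celsius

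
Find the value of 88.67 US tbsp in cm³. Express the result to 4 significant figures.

1311 cm³

1 US tablespoon = 14.7868 cubic centimeters.
88.67 × 14.7868 ≈ 1311 cm³.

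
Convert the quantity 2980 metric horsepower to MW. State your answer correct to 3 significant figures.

2.19 megawatts

1 metric horsepower = 0.000735499 MW.
Thus 2980 × 0.000735499 ≈ 2.19 MW.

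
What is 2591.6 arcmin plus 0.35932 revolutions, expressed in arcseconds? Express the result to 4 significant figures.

621200 arcseconds

2591.6 arcmin = 155496 arcsec and 0.35932 rev = 465679 arcsec.
155496 + 465679 ≈ 621200 arcsec.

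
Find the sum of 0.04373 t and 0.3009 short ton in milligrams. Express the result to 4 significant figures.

3.167 × 10^8 mg

0.04373 t = 4.37300 × 10^7 mg and 0.3009 short ton = 2.72972 × 10^8 mg.
4.37300 × 10^7 + 2.72972 × 10^8 ≈ 3.167 × 10^8 mg.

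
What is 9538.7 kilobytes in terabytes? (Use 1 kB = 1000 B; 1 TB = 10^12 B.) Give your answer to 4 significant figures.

9.539e-6 TB

1 kB = 1.00000e-9 TB.
Thus 9538.7 × 1.00000e-9 ≈ 9.539e-6 TB.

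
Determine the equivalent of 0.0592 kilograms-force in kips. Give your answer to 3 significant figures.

1 kilogram-force = 0.00220462 kips.
Thus 0.0592 × 0.00220462 ≈ 0.000131 kip.

0.000131 kip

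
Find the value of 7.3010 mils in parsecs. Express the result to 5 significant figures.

6.0099e-21 parsecs

1 mil = 8.23158e-22 parsecs.
7.3010 × 8.23158e-22 ≈ 6.0099e-21 pc.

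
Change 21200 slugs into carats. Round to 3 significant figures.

1.55 × 10^9 ct

1 slug = 72969.5 ct.
Thus 21200 × 72969.5 ≈ 1.55 × 10^9 ct.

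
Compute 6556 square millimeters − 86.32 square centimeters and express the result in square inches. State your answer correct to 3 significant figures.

6556 mm² = 10.1618 in² and 86.32 cm² = 13.3796 in².
10.1618 − 13.3796 ≈ -3.22 in².

-3.22 square inches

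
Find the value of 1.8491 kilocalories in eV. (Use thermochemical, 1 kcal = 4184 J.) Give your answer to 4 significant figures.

4.829 × 10^22 electronvolts

1 kilocalorie = 2.61145 × 10^22 eV.
Thus 1.8491 × 2.61145 × 10^22 ≈ 4.829 × 10^22 eV.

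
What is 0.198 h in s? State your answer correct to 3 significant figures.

713 seconds

1 hour = 3600.00 s.
0.198 × 3600.00 ≈ 713 s.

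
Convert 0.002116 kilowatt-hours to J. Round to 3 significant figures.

7620 joules

1 kilowatt-hour = 3.60000e+6 joules.
Then 0.002116 × 3.60000e+6 ≈ 7620 J.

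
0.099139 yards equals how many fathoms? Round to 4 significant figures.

0.04957 fathom

1 yd = 0.500000 fathom.
So 0.099139 × 0.500000 ≈ 0.04957 fathom.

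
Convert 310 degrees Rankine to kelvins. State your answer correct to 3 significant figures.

172 kelvins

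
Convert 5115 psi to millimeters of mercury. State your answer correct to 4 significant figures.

264500 mmHg

1 pound per square inch = 51.7149 millimeters of mercury.
5115 × 51.7149 ≈ 264500 mmHg.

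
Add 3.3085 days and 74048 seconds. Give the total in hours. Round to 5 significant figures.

99.973 hours

3.3085 d = 79.4040 h and 74048 s = 20.5689 h.
79.4040 + 20.5689 ≈ 99.973 h.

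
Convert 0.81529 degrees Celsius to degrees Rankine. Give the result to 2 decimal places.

493.14 °R

°R = (°C + 273.15) × 9/5.
Applying the formula gives 493.14 °R.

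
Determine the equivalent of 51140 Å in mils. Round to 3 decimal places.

0.201 mils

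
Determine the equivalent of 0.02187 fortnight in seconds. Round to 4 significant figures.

26450 s

1 fortnight = 1.20960e+6 s.
Then 0.02187 × 1.20960e+6 ≈ 26450 s.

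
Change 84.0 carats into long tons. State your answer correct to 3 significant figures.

1 ct = 1.96841 × 10^-7 long ton.
84.0 × 1.96841 × 10^-7 ≈ 1.65 × 10^-5 long ton.

1.65 × 10^-5 long ton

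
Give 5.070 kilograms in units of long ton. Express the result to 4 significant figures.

0.004990 long ton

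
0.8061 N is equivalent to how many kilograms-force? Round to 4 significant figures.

1 newton = 0.101972 kgf.
Then 0.8061 × 0.101972 ≈ 0.08220 kgf.

0.08220 kgf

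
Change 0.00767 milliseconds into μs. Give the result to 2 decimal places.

1 millisecond = 1000.00 microseconds.
So 0.00767 × 1000.00 ≈ 7.67 μs.

7.67 μs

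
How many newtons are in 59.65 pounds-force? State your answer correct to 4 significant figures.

265.3 N

1 lbf = 4.44822 N.
So 59.65 × 4.44822 ≈ 265.3 N.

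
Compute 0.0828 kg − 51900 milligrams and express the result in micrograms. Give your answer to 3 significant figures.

3.09 × 10^7 μg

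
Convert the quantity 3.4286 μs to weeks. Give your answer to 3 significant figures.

5.67 × 10^-12 wk

1 μs = 1.65344 × 10^-12 weeks.
Then 3.4286 × 1.65344 × 10^-12 ≈ 5.67 × 10^-12 wk.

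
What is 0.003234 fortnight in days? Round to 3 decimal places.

1 fortnight = 14.0000 d.
So 0.003234 × 14.0000 ≈ 0.045 d.

0.045 d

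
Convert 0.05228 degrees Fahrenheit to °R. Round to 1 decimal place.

459.7 degrees Rankine

°R = °F + 459.67.
Applying the formula gives 459.7 °R.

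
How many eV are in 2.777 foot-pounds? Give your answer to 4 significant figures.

2.350 × 10^19 eV

1 foot-pound = 8.46235 × 10^18 electronvolts.
2.777 × 8.46235 × 10^18 ≈ 2.350 × 10^19 eV.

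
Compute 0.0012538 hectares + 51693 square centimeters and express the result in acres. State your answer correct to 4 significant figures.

0.0012538 ha = 0.00309821 acre and 51693 cm² = 0.00127736 acre.
0.00309821 + 0.00127736 ≈ 0.004376 acre.

0.004376 acres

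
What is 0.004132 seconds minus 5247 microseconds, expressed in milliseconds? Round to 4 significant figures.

-1.115 milliseconds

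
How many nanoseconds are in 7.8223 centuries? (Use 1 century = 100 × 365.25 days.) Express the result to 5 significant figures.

1 century = 3.15576 × 10^18 nanoseconds.
Thus 7.8223 × 3.15576 × 10^18 ≈ 2.4685 × 10^19 ns.

2.4685 × 10^19 ns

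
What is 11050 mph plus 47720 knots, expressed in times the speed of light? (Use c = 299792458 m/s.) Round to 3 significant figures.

11050 mph = 1.64774e-5 c and 47720 kn = 8.18876e-5 c.
1.64774e-5 + 8.18876e-5 ≈ 9.84e-5 c.

9.84e-5 c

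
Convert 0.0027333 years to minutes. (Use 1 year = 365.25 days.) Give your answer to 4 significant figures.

1438 min

1 yr = 525960 minutes.
So 0.0027333 × 525960 ≈ 1438 min.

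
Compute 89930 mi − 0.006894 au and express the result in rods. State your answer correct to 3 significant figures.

-1.76 × 10^8 rod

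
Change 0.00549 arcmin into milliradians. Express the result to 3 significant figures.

0.00160 milliradians

1 arcminute = 0.290888 mrad.
So 0.00549 × 0.290888 ≈ 0.00160 mrad.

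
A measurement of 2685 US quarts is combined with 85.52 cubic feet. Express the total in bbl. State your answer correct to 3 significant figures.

31.2 oil barrels

2685 US qt = 15.9821 bbl and 85.52 ft³ = 15.2318 bbl.
15.9821 + 15.2318 ≈ 31.2 bbl.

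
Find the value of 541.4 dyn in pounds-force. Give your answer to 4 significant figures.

0.001217 pounds-force

1 dyne = 2.24809e-6 lbf.
So 541.4 × 2.24809e-6 ≈ 0.001217 lbf.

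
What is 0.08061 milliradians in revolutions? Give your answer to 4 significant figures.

1 mrad = 0.000159155 revolutions.
Then 0.08061 × 0.000159155 ≈ 1.283 × 10^-5 rev.

1.283 × 10^-5 rev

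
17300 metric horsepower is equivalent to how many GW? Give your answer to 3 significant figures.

0.0127 GW

1 PS = 7.35499 × 10^-7 gigawatts.
Thus 17300 × 7.35499 × 10^-7 ≈ 0.0127 GW.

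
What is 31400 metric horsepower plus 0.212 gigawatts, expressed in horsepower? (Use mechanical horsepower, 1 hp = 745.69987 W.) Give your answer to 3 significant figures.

315000 horsepower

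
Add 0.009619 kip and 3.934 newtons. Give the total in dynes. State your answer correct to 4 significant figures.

4.672 × 10^6 dyn

0.009619 kip = 4.27874 × 10^6 dyn and 3.934 N = 393400 dyn.
4.27874 × 10^6 + 393400 ≈ 4.672 × 10^6 dyn.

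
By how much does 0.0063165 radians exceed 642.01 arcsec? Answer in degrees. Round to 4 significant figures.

0.1836 °

0.0063165 rad = 0.361909 ° and 642.01 arcsec = 0.178336 °.
0.361909 − 0.178336 ≈ 0.1836 °.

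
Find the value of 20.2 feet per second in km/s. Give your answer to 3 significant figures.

1 foot per second = 0.000304800 kilometers per second.
20.2 × 0.000304800 ≈ 0.00616 km/s.

0.00616 km/s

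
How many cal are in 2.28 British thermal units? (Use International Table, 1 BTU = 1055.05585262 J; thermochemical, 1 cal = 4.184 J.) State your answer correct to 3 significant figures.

1 British thermal unit = 252.164 cal.
2.28 × 252.164 ≈ 575 cal.

575 calories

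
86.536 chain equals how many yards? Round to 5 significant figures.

1903.8 yd

1 chain = 22.0000 yards.
Then 86.536 × 22.0000 ≈ 1903.8 yd.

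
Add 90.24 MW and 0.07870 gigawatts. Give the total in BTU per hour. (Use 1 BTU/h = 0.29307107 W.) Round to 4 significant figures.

5.764e+8 BTU per hour

90.24 MW = 3.07912e+8 BTU/h and 0.07870 GW = 2.68536e+8 BTU/h.
3.07912e+8 + 2.68536e+8 ≈ 5.764e+8 BTU/h.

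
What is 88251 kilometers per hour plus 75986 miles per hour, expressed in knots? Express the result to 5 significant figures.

113680 kn

88251 km/h = 47651.7 kn and 75986 mph = 66030.0 kn.
47651.7 + 66030.0 ≈ 113680 kn.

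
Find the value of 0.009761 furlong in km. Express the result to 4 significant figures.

0.001964 km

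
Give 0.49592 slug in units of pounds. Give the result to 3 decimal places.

15.956 pounds

1 slug = 32.1740 lb.
Then 0.49592 × 32.1740 ≈ 15.956 lb.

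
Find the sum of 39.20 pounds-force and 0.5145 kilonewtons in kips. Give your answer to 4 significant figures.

0.1549 kip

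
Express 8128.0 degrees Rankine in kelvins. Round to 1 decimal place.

4515.6 K

°R = K × 9/5.
Applying the formula gives 4515.6 K.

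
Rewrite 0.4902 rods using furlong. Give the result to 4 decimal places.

0.0123 furlongs

1 rod = 0.0250000 furlong.
0.4902 × 0.0250000 ≈ 0.0123 furlong.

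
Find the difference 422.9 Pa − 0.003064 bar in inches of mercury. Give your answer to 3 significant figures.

0.0344 inches of mercury

422.9 Pa = 0.124882 inHg and 0.003064 bar = 0.0904799 inHg.
0.124882 − 0.0904799 ≈ 0.0344 inHg.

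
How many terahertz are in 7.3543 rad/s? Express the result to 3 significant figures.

1.17e-12 THz

1 radian per second = 1.59155e-13 terahertz.
So 7.3543 × 1.59155e-13 ≈ 1.17e-12 THz.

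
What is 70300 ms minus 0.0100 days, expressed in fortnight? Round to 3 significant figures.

70300 ms = 5.81184e-5 fortnight and 0.0100 d = 0.000714286 fortnight.
5.81184e-5 − 0.000714286 ≈ -0.000656 fortnight.

-0.000656 fortnight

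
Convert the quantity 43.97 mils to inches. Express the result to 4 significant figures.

1 mil = 0.00100000 inches.
Thus 43.97 × 0.00100000 ≈ 0.04397 in.

0.04397 in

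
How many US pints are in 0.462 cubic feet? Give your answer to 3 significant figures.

27.6 US pt

1 cubic foot = 59.8442 US pt.
Thus 0.462 × 59.8442 ≈ 27.6 US pt.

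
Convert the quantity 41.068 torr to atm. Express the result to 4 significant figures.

0.05404 atmospheres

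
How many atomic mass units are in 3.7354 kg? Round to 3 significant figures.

2.25e+27 atomic mass units

1 kg = 6.02214e+26 atomic mass units.
So 3.7354 × 6.02214e+26 ≈ 2.25e+27 u.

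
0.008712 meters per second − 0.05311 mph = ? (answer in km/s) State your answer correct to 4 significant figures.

0.008712 m/s = 8.71200 × 10^-6 km/s and 0.05311 mph = 2.37423 × 10^-5 km/s.
8.71200 × 10^-6 − 2.37423 × 10^-5 ≈ -1.503 × 10^-5 km/s.

-1.503 × 10^-5 kilometers per second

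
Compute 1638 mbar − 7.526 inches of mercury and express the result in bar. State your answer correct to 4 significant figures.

1.383 bar

1638 mbar = 1.63800 bar and 7.526 inHg = 0.254860 bar.
1.63800 − 0.254860 ≈ 1.383 bar.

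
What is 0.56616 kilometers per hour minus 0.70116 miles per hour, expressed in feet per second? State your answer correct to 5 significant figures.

0.56616 km/h = 0.515967 ft/s and 0.70116 mph = 1.02837 ft/s.
0.515967 − 1.02837 ≈ -0.51240 ft/s.

-0.51240 feet per second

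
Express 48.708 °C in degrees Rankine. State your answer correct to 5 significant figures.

°R = (°C + 273.15) × 9/5.
Applying the formula gives 579.34 °R.

579.34 °R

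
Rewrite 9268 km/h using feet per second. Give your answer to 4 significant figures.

8446 feet per second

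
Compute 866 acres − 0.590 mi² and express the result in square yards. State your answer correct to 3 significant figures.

2.36 × 10^6 yd²

866 acre = 4.19144 × 10^6 yd² and 0.590 mi² = 1.82758 × 10^6 yd².
4.19144 × 10^6 − 1.82758 × 10^6 ≈ 2.36 × 10^6 yd².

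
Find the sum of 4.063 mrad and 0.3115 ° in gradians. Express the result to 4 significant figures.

0.6048 grad

4.063 mrad = 0.258659 grad and 0.3115 ° = 0.346111 grad.
0.258659 + 0.346111 ≈ 0.6048 grad.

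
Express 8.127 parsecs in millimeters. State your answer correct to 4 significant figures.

2.508e+20 mm

1 parsec = 3.08568e+19 millimeters.
Then 8.127 × 3.08568e+19 ≈ 2.508e+20 mm.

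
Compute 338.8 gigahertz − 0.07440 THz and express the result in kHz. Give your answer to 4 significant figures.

2.644e+8 kHz

338.8 GHz = 3.38800e+8 kHz and 0.07440 THz = 7.44000e+7 kHz.
3.38800e+8 − 7.44000e+7 ≈ 2.644e+8 kHz.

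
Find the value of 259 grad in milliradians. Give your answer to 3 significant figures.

1 gradian = 15.7080 mrad.
So 259 × 15.7080 ≈ 4070 mrad.

4070 mrad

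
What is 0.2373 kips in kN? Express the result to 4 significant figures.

1.056 kN

1 kip = 4.44822 kN.
So 0.2373 × 4.44822 ≈ 1.056 kN.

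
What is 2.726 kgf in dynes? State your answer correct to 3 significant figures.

2.67e+6 dynes

1 kilogram-force = 980665 dyn.
So 2.726 × 980665 ≈ 2.67e+6 dyn.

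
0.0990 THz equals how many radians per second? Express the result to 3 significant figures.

1 terahertz = 6.28319e+12 rad/s.
Thus 0.0990 × 6.28319e+12 ≈ 6.22e+11 rad/s.

6.22e+11 rad/s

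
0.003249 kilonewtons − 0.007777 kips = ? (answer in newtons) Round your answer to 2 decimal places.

0.003249 kN = 3.24900 N and 0.007777 kip = 34.5938 N.
3.24900 − 34.5938 ≈ -31.34 N.

-31.34 newtons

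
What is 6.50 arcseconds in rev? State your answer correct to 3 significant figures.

1 arcsecond = 7.71605e-7 rev.
Thus 6.50 × 7.71605e-7 ≈ 5.02e-6 rev.

5.02e-6 revolutions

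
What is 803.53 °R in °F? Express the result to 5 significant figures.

°R = °F + 459.67.
Applying the formula gives 343.86 °F.

343.86 degrees Fahrenheit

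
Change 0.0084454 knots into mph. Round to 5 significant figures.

1 knot = 1.15078 miles per hour.
So 0.0084454 × 1.15078 ≈ 0.0097188 mph.

0.0097188 miles per hour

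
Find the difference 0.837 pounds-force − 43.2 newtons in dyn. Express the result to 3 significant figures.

-3.95 × 10^6 dyn

0.837 lbf = 372316 dyn and 43.2 N = 4.32000 × 10^6 dyn.
372316 − 4.32000 × 10^6 ≈ -3.95 × 10^6 dyn.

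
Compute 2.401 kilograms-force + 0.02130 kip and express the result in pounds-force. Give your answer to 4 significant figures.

26.59 pounds-force

2.401 kgf = 5.29330 lbf and 0.02130 kip = 21.3000 lbf.
5.29330 + 21.3000 ≈ 26.59 lbf.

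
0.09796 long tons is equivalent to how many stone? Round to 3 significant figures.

15.7 stone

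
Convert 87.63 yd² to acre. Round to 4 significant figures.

1 yd² = 0.000206612 acre.
Thus 87.63 × 0.000206612 ≈ 0.01811 acre.

0.01811 acre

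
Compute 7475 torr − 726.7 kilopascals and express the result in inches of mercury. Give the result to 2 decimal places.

7475 torr = 294.291 inHg and 726.7 kPa = 214.594 inHg.
294.291 − 214.594 ≈ 79.70 inHg.

79.70 inHg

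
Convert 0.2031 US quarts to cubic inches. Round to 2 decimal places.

11.73 cubic inches

1 US qt = 57.7500 in³.
Thus 0.2031 × 57.7500 ≈ 11.73 in³.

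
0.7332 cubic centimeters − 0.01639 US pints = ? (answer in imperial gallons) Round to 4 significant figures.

0.7332 cm³ = 0.000161281 imp gal and 0.01639 US pt = 0.00170594 imp gal.
0.000161281 − 0.00170594 ≈ -0.001545 imp gal.

-0.001545 imp gal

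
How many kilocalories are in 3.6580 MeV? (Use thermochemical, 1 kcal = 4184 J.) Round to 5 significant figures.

1 MeV = 3.82929 × 10^-17 kcal.
So 3.6580 × 3.82929 × 10^-17 ≈ 1.4008 × 10^-16 kcal.

1.4008 × 10^-16 kcal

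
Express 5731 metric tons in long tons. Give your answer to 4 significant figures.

5640 long tons

1 metric ton = 0.984207 long ton.
Thus 5731 × 0.984207 ≈ 5640 long ton.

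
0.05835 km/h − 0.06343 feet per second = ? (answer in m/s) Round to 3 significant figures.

-0.00313 m/s

0.05835 km/h = 0.0162083 m/s and 0.06343 ft/s = 0.0193335 m/s.
0.0162083 − 0.0193335 ≈ -0.00313 m/s.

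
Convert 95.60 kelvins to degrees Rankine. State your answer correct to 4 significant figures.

172.1 °R

°R = K × 9/5.
Applying the formula gives 172.1 °R.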